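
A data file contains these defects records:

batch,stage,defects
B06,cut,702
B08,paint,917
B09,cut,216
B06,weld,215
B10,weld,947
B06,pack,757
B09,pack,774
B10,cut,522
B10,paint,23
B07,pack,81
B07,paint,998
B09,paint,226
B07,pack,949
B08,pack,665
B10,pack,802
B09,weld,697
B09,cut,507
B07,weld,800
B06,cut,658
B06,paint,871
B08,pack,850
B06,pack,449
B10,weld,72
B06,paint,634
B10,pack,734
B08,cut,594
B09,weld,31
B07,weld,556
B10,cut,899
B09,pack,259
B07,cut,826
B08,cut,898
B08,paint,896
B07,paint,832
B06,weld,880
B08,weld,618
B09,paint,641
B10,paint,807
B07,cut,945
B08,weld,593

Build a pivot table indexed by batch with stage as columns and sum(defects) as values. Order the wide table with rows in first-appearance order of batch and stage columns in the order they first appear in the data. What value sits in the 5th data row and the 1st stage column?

With rows in first-appearance order of batch, row 5 is batch=B07. stage columns in first-appearance order: cut, paint, weld, pack; column 1 is cut.
Long rows with batch=B07, stage=cut: 826 + 945 = 1771.

1771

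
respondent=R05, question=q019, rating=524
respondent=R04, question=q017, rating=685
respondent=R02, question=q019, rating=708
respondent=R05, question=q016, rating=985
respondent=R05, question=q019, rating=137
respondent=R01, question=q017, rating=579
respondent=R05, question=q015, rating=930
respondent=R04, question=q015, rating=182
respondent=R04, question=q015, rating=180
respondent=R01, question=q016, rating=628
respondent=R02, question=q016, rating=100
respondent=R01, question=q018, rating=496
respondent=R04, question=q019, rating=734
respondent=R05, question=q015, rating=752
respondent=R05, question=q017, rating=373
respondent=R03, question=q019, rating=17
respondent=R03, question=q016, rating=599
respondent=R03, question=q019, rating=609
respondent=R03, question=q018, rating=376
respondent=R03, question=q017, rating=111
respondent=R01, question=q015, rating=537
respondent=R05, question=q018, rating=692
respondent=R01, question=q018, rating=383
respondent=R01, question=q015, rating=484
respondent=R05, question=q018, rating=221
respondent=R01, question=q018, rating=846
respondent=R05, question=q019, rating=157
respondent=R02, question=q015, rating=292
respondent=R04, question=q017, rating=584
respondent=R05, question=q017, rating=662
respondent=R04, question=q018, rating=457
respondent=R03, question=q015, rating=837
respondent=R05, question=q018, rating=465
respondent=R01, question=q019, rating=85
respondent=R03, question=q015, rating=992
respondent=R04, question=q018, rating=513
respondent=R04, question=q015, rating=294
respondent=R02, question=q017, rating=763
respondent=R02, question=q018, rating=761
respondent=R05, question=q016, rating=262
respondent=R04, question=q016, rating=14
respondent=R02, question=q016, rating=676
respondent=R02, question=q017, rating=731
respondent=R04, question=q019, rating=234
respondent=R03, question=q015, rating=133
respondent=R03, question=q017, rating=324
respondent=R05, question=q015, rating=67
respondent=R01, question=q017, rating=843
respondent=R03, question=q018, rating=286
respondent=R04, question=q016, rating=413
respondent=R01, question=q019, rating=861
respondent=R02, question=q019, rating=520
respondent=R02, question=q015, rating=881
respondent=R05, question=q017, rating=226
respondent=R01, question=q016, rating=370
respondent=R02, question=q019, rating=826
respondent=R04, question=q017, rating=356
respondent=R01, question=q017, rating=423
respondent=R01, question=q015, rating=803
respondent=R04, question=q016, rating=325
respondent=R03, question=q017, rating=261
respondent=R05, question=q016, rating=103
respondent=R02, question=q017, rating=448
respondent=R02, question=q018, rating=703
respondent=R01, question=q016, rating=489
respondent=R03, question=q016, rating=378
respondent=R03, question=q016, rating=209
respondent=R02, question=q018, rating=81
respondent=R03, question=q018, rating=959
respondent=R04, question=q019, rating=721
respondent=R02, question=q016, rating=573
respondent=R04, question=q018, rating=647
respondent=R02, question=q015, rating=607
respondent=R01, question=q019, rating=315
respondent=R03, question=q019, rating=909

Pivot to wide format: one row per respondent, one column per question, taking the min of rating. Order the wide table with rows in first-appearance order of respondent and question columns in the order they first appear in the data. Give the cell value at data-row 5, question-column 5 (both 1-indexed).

286

With rows in first-appearance order of respondent, row 5 is respondent=R03. question columns in first-appearance order: q019, q017, q016, q015, q018; column 5 is q018.
Long rows with respondent=R03, question=q018: min(376, 286, 959) = 286.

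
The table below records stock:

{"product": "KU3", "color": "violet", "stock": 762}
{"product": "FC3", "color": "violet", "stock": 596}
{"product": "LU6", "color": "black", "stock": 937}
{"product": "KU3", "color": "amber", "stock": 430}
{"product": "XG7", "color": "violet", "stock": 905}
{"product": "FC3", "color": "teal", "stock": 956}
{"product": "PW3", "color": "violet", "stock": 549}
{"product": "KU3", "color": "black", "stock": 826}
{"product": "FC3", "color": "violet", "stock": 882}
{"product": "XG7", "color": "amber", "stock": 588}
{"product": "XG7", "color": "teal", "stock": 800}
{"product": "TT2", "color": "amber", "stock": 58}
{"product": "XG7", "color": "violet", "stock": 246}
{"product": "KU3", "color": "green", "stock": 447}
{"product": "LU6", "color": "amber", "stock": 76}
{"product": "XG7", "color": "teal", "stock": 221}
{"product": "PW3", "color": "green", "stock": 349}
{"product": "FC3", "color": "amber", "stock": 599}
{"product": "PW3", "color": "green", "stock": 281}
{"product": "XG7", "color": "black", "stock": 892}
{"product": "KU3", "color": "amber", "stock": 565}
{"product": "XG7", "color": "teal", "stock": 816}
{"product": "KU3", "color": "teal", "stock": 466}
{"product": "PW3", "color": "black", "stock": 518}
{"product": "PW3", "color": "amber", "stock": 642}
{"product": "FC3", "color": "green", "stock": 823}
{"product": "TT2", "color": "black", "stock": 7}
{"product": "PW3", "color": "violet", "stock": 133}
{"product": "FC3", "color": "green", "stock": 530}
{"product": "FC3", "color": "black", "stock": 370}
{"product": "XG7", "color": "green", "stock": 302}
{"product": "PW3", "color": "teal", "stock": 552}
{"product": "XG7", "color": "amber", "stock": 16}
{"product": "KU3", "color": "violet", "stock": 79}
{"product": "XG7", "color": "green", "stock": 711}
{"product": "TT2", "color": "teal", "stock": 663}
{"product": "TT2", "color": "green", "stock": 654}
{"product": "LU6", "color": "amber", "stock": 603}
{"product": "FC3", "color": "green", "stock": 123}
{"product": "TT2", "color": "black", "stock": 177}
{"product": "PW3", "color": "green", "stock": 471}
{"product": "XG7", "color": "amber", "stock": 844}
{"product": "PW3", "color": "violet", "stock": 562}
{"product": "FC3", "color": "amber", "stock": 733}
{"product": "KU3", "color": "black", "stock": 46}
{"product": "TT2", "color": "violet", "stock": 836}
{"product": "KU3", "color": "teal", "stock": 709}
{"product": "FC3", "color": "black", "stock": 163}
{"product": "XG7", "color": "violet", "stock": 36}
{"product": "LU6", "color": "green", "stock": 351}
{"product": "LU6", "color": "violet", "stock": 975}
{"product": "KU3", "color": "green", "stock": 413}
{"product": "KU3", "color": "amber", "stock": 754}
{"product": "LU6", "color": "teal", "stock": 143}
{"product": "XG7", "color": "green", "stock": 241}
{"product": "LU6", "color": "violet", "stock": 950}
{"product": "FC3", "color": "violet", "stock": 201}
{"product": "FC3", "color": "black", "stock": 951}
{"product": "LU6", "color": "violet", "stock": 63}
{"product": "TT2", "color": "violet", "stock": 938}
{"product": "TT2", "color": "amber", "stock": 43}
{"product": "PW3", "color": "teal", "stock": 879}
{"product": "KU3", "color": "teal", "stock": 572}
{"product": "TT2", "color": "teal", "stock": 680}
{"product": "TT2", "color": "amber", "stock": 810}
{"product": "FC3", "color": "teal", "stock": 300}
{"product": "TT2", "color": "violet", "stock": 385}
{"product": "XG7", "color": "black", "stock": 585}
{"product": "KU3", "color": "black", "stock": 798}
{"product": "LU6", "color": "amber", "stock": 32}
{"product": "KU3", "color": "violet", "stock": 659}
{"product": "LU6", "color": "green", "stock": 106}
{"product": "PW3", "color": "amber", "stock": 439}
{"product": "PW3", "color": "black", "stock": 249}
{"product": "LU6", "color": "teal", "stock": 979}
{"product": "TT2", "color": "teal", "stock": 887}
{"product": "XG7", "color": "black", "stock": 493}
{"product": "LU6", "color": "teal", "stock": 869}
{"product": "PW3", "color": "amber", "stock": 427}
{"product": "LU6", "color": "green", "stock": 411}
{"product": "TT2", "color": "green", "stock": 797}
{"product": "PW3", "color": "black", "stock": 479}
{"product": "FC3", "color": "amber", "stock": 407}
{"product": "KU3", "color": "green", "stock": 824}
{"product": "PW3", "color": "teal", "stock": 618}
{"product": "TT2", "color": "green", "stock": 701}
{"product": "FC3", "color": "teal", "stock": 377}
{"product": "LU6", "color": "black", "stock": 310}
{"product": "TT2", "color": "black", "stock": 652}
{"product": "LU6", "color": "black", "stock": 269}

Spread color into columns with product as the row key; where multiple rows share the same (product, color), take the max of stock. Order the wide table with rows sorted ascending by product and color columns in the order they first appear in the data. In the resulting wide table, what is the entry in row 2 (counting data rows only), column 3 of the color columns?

754

With rows sorted ascending by product, row 2 is product=KU3. color columns in first-appearance order: violet, black, amber, teal, green; column 3 is amber.
Long rows with product=KU3, color=amber: max(430, 565, 754) = 754.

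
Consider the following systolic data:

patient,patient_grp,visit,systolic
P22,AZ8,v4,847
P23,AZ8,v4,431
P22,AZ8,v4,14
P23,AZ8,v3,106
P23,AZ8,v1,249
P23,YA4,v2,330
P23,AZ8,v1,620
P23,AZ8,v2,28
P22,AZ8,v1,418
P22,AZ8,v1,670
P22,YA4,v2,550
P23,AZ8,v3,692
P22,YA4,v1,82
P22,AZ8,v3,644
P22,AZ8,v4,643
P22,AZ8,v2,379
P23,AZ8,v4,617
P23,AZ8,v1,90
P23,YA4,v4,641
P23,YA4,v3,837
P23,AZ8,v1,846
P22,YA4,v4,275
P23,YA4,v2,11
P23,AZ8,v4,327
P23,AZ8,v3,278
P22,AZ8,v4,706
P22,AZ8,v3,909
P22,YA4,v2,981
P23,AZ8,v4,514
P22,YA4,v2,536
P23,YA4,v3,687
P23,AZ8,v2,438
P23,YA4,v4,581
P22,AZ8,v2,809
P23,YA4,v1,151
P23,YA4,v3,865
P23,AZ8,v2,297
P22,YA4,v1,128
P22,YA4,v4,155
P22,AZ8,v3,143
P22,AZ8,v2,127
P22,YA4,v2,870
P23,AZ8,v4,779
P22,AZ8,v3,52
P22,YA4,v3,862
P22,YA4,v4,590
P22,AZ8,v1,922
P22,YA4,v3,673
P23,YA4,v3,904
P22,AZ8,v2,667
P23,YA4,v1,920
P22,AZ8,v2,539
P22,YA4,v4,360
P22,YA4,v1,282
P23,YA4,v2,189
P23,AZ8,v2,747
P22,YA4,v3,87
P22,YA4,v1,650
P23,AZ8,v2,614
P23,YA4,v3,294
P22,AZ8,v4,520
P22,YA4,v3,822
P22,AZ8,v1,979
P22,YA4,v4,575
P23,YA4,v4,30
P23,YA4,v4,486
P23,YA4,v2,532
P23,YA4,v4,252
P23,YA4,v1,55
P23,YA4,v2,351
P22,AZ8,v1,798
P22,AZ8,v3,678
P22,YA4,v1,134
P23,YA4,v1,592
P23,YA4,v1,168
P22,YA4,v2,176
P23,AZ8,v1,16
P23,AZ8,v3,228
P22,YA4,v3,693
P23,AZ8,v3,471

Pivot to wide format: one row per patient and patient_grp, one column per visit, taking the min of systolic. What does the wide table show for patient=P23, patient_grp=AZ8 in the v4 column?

327

Rows with patient=P23, patient_grp=AZ8 and visit=v4: systolic values are 431, 617, 327, 514, 779.
min(431, 617, 327, 514, 779) = 327.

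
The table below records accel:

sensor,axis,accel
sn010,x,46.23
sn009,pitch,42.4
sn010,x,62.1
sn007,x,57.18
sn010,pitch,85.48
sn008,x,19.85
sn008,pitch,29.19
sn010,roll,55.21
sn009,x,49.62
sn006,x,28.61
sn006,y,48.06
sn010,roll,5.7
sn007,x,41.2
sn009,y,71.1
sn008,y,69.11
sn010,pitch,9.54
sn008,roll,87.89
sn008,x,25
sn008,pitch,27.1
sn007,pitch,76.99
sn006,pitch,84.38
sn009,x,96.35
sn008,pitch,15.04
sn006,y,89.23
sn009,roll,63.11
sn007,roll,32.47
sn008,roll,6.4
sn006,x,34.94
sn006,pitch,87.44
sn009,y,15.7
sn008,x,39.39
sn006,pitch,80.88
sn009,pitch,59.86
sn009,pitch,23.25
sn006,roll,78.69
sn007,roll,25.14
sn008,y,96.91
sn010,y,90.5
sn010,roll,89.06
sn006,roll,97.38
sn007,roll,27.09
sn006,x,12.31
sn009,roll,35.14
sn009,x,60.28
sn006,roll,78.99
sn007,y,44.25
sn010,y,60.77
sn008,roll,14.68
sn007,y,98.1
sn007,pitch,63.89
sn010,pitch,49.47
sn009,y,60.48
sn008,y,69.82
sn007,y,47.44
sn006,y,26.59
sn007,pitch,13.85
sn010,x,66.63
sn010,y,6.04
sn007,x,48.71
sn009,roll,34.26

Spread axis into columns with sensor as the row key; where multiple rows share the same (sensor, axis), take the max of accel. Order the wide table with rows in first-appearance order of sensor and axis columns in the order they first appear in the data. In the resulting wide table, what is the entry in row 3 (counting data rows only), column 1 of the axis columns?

57.18

With rows in first-appearance order of sensor, row 3 is sensor=sn007. axis columns in first-appearance order: x, pitch, roll, y; column 1 is x.
Long rows with sensor=sn007, axis=x: max(57.18, 41.2, 48.71) = 57.18.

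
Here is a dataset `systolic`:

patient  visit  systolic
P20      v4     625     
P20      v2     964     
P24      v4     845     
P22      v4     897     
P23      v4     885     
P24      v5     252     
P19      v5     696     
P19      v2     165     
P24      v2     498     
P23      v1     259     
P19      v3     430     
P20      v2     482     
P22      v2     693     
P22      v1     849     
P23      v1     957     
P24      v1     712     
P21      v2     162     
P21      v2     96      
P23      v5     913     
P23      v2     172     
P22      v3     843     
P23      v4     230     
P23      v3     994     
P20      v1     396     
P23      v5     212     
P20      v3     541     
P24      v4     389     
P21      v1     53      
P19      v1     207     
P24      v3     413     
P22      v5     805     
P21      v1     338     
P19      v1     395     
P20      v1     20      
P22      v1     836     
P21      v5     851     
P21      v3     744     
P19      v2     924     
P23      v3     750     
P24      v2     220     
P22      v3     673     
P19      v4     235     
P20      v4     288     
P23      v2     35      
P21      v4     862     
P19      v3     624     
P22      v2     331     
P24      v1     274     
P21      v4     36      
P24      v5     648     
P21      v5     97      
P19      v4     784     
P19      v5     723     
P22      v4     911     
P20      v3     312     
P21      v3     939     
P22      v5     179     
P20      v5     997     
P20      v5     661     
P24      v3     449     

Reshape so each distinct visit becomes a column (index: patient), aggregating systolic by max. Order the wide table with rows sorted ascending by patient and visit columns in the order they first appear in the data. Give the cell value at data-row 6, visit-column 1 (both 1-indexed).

With rows sorted ascending by patient, row 6 is patient=P24. visit columns in first-appearance order: v4, v2, v5, v1, v3; column 1 is v4.
Long rows with patient=P24, visit=v4: max(845, 389) = 845.

845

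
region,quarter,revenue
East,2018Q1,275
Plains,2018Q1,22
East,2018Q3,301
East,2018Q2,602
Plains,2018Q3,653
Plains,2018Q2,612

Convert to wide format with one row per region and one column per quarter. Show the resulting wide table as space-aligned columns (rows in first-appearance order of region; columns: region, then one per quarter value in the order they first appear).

region  2018Q1  2018Q3  2018Q2
East    275     301     602   
Plains  22      653     612   

Columns: region plus the 3 distinct quarter values (2018Q1, 2018Q3, 2018Q2).
For example, row East column 2018Q1 takes revenue=275 from the long row (East, 2018Q1).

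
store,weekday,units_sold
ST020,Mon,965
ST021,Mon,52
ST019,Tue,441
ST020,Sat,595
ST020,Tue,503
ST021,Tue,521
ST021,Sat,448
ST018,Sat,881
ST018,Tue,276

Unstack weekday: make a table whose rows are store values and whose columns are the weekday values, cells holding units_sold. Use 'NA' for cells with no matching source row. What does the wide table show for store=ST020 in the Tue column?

503

The long row with store=ST020, weekday=Tue has units_sold=503.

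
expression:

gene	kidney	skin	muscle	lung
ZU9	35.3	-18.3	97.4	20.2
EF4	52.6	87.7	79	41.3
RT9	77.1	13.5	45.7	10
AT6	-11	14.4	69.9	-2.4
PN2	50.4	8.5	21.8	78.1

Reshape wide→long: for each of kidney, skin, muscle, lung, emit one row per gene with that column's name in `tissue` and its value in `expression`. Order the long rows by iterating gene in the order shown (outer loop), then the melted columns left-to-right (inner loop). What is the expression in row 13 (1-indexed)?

20 rows total (5 × 4). Row 13: index ⌊(13-1)/4⌋ = 3 into gene → AT6; (13-1) mod 4 = 0 into the melted columns → kidney.
So row 13 is (AT6, kidney, -11); expression = -11.

-11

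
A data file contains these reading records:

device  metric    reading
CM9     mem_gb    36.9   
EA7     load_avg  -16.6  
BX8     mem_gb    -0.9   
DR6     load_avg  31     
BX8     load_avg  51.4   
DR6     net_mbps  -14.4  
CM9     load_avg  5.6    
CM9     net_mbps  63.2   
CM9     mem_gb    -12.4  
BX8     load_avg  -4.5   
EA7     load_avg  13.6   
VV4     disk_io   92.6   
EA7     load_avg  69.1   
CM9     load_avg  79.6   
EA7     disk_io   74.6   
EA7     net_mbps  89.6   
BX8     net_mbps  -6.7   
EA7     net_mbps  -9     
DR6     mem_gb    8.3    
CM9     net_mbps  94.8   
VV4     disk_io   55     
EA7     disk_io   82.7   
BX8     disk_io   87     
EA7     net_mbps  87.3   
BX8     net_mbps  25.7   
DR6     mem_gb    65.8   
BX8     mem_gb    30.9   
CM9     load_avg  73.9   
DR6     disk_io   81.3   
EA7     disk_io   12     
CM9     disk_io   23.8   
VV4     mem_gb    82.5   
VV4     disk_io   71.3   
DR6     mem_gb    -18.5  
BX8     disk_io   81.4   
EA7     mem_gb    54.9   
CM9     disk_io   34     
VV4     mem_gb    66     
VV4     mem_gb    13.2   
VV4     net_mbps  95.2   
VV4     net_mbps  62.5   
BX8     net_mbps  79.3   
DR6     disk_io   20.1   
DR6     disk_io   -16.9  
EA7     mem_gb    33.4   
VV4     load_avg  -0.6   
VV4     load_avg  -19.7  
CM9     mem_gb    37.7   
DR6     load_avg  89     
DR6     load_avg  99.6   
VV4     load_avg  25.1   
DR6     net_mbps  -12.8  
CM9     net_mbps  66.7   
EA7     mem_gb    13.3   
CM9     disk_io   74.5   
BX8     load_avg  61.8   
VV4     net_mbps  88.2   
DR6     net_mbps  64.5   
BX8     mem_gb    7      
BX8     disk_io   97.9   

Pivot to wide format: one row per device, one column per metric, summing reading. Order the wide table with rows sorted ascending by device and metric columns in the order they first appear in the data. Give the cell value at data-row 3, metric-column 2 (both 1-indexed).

With rows sorted ascending by device, row 3 is device=DR6. metric columns in first-appearance order: mem_gb, load_avg, net_mbps, disk_io; column 2 is load_avg.
Long rows with device=DR6, metric=load_avg: 31 + 89 + 99.6 = 219.6.

219.6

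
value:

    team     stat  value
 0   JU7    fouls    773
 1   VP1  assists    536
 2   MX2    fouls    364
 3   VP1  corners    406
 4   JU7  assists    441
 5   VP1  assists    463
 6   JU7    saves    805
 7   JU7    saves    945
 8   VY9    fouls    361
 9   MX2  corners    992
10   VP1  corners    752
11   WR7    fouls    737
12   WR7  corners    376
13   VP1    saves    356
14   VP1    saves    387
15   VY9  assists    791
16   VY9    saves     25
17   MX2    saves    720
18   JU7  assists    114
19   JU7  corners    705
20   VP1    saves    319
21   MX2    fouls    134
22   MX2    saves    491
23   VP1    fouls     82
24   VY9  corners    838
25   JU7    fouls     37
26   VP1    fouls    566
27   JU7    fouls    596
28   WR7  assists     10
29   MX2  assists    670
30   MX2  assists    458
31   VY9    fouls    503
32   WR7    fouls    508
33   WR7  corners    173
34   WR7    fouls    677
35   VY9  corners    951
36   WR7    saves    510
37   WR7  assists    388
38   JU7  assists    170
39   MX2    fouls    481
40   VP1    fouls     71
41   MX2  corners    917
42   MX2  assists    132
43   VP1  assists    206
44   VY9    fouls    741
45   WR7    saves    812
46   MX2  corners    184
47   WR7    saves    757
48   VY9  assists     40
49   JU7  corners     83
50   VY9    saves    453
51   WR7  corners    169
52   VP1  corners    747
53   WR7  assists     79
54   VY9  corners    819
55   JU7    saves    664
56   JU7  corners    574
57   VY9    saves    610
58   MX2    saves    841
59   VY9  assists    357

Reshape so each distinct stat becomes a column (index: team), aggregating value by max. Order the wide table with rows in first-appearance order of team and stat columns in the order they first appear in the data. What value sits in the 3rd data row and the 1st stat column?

With rows in first-appearance order of team, row 3 is team=MX2. stat columns in first-appearance order: fouls, assists, corners, saves; column 1 is fouls.
Long rows with team=MX2, stat=fouls: max(364, 134, 481) = 481.

481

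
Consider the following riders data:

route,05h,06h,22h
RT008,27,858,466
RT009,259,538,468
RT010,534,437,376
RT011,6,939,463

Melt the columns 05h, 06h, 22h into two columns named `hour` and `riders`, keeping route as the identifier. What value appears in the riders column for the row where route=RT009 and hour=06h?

538

Unpivoting turns each (route, wide-column) pair into one long row.
The wide cell at row RT009, column 06h holds 538, so the long row (RT009, 06h) has riders=538.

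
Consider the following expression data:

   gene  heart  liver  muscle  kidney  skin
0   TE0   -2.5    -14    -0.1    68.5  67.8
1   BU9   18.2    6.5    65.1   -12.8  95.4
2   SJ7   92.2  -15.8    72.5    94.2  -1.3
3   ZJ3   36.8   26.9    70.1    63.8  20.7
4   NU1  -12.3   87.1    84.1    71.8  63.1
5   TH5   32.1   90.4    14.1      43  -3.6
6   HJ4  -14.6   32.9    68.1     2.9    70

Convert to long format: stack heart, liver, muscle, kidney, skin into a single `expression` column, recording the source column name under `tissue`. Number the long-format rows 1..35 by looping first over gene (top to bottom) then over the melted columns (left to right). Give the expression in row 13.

35 rows total (7 × 5). Row 13: index ⌊(13-1)/5⌋ = 2 into gene → SJ7; (13-1) mod 5 = 2 into the melted columns → muscle.
So row 13 is (SJ7, muscle, 72.5); expression = 72.5.

72.5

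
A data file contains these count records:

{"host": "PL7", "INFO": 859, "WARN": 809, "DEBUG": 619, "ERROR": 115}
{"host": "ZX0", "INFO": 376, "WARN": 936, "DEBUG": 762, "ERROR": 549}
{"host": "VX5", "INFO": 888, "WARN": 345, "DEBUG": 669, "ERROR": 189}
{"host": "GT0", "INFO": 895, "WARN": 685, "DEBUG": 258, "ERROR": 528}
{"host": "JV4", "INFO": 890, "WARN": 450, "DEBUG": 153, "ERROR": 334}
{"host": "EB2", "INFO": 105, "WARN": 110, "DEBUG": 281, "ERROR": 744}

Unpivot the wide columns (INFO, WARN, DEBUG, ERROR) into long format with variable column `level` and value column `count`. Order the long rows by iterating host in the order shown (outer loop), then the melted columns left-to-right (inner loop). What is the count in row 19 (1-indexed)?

24 rows total (6 × 4). Row 19: index ⌊(19-1)/4⌋ = 4 into host → JV4; (19-1) mod 4 = 2 into the melted columns → DEBUG.
So row 19 is (JV4, DEBUG, 153); count = 153.

153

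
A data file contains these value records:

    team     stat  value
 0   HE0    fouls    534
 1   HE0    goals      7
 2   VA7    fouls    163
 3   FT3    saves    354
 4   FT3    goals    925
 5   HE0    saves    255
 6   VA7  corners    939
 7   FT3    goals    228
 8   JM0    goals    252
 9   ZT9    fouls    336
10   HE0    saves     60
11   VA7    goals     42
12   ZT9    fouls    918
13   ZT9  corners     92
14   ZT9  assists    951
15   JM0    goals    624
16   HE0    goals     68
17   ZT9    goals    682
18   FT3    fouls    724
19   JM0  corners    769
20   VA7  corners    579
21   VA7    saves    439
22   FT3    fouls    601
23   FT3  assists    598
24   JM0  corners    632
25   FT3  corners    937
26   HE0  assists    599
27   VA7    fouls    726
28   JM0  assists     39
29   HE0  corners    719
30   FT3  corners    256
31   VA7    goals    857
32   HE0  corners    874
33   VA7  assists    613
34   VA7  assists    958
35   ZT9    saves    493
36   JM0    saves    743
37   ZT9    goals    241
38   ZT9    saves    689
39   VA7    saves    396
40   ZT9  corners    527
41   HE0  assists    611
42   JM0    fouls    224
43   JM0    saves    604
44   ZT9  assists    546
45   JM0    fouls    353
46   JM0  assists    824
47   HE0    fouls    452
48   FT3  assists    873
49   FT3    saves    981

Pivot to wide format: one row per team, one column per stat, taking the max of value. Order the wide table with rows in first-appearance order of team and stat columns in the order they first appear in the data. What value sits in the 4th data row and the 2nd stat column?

624

With rows in first-appearance order of team, row 4 is team=JM0. stat columns in first-appearance order: fouls, goals, saves, corners, assists; column 2 is goals.
Long rows with team=JM0, stat=goals: max(252, 624) = 624.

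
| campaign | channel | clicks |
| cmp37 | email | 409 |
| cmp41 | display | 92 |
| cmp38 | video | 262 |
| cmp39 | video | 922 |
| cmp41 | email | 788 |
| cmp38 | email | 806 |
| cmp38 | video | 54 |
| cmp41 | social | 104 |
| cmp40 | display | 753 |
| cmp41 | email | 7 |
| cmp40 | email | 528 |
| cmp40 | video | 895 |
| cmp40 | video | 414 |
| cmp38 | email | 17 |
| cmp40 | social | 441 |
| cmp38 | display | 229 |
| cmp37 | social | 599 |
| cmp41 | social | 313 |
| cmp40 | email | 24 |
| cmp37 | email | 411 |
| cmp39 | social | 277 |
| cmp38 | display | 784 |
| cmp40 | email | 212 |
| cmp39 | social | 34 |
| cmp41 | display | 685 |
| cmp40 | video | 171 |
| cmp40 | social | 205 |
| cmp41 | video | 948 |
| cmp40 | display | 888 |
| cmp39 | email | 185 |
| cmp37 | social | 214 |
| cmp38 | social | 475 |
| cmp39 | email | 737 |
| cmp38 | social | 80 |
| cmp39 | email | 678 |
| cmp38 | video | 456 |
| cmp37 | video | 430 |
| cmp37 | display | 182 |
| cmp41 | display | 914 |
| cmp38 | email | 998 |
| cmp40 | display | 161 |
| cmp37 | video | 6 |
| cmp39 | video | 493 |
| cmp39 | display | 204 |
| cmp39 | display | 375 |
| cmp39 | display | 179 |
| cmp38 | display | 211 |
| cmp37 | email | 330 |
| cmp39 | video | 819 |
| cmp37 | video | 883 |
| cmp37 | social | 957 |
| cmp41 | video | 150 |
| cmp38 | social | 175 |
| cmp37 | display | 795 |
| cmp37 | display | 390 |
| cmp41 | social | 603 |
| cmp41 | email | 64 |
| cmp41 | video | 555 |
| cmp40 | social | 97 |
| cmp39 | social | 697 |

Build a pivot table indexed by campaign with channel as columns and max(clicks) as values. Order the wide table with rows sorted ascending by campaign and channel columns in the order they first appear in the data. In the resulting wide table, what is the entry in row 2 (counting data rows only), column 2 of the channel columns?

With rows sorted ascending by campaign, row 2 is campaign=cmp38. channel columns in first-appearance order: email, display, video, social; column 2 is display.
Long rows with campaign=cmp38, channel=display: max(229, 784, 211) = 784.

784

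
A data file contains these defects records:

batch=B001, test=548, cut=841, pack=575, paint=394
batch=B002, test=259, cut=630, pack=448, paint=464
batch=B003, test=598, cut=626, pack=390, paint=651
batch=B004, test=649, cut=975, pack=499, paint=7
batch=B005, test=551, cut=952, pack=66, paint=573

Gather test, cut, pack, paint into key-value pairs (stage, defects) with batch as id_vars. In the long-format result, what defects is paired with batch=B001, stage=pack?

575

Unpivoting turns each (batch, wide-column) pair into one long row.
The wide cell at row B001, column pack holds 575, so the long row (B001, pack) has defects=575.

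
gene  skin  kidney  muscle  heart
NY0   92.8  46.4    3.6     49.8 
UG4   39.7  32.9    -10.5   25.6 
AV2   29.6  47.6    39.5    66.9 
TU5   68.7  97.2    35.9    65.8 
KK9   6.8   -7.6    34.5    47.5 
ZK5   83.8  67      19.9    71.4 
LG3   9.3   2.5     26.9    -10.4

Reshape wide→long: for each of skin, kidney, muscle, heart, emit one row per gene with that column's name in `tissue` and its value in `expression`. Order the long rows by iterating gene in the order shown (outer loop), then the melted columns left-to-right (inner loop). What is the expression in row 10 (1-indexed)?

47.6

28 rows total (7 × 4). Row 10: index ⌊(10-1)/4⌋ = 2 into gene → AV2; (10-1) mod 4 = 1 into the melted columns → kidney.
So row 10 is (AV2, kidney, 47.6); expression = 47.6.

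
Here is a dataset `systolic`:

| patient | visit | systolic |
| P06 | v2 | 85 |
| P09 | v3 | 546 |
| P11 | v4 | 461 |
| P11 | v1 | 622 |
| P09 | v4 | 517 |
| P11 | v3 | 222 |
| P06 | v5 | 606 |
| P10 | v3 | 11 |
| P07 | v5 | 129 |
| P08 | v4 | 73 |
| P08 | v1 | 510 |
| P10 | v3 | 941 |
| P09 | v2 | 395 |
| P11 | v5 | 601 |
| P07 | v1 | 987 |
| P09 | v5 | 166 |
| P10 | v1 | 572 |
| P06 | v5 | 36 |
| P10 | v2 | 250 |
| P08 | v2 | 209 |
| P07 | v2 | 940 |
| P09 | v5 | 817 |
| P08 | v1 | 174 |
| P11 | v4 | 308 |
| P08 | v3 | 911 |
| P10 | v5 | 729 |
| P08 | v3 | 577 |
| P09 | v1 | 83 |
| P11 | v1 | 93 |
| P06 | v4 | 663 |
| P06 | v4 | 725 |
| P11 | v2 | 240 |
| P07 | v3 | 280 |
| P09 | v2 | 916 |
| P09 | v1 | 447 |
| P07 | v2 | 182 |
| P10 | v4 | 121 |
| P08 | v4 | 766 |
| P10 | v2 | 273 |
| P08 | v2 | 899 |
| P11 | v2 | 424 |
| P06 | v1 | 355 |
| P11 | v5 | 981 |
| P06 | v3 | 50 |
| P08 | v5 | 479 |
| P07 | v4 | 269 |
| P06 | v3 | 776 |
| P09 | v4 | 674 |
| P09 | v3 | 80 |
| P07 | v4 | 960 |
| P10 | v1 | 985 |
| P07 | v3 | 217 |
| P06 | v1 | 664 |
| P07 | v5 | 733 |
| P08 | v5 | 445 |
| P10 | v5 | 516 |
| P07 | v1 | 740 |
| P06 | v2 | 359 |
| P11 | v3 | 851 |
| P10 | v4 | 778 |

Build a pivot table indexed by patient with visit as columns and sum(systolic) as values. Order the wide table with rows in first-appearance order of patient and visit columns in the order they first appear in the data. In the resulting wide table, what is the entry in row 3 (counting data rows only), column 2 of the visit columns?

1073

With rows in first-appearance order of patient, row 3 is patient=P11. visit columns in first-appearance order: v2, v3, v4, v1, v5; column 2 is v3.
Long rows with patient=P11, visit=v3: 222 + 851 = 1073.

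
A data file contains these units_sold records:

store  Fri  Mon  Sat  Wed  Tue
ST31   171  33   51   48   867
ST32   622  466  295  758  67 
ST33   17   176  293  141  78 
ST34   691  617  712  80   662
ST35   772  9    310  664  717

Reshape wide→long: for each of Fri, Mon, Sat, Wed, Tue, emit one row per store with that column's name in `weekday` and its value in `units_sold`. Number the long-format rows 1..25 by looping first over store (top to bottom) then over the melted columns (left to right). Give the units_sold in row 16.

691

25 rows total (5 × 5). Row 16: index ⌊(16-1)/5⌋ = 3 into store → ST34; (16-1) mod 5 = 0 into the melted columns → Fri.
So row 16 is (ST34, Fri, 691); units_sold = 691.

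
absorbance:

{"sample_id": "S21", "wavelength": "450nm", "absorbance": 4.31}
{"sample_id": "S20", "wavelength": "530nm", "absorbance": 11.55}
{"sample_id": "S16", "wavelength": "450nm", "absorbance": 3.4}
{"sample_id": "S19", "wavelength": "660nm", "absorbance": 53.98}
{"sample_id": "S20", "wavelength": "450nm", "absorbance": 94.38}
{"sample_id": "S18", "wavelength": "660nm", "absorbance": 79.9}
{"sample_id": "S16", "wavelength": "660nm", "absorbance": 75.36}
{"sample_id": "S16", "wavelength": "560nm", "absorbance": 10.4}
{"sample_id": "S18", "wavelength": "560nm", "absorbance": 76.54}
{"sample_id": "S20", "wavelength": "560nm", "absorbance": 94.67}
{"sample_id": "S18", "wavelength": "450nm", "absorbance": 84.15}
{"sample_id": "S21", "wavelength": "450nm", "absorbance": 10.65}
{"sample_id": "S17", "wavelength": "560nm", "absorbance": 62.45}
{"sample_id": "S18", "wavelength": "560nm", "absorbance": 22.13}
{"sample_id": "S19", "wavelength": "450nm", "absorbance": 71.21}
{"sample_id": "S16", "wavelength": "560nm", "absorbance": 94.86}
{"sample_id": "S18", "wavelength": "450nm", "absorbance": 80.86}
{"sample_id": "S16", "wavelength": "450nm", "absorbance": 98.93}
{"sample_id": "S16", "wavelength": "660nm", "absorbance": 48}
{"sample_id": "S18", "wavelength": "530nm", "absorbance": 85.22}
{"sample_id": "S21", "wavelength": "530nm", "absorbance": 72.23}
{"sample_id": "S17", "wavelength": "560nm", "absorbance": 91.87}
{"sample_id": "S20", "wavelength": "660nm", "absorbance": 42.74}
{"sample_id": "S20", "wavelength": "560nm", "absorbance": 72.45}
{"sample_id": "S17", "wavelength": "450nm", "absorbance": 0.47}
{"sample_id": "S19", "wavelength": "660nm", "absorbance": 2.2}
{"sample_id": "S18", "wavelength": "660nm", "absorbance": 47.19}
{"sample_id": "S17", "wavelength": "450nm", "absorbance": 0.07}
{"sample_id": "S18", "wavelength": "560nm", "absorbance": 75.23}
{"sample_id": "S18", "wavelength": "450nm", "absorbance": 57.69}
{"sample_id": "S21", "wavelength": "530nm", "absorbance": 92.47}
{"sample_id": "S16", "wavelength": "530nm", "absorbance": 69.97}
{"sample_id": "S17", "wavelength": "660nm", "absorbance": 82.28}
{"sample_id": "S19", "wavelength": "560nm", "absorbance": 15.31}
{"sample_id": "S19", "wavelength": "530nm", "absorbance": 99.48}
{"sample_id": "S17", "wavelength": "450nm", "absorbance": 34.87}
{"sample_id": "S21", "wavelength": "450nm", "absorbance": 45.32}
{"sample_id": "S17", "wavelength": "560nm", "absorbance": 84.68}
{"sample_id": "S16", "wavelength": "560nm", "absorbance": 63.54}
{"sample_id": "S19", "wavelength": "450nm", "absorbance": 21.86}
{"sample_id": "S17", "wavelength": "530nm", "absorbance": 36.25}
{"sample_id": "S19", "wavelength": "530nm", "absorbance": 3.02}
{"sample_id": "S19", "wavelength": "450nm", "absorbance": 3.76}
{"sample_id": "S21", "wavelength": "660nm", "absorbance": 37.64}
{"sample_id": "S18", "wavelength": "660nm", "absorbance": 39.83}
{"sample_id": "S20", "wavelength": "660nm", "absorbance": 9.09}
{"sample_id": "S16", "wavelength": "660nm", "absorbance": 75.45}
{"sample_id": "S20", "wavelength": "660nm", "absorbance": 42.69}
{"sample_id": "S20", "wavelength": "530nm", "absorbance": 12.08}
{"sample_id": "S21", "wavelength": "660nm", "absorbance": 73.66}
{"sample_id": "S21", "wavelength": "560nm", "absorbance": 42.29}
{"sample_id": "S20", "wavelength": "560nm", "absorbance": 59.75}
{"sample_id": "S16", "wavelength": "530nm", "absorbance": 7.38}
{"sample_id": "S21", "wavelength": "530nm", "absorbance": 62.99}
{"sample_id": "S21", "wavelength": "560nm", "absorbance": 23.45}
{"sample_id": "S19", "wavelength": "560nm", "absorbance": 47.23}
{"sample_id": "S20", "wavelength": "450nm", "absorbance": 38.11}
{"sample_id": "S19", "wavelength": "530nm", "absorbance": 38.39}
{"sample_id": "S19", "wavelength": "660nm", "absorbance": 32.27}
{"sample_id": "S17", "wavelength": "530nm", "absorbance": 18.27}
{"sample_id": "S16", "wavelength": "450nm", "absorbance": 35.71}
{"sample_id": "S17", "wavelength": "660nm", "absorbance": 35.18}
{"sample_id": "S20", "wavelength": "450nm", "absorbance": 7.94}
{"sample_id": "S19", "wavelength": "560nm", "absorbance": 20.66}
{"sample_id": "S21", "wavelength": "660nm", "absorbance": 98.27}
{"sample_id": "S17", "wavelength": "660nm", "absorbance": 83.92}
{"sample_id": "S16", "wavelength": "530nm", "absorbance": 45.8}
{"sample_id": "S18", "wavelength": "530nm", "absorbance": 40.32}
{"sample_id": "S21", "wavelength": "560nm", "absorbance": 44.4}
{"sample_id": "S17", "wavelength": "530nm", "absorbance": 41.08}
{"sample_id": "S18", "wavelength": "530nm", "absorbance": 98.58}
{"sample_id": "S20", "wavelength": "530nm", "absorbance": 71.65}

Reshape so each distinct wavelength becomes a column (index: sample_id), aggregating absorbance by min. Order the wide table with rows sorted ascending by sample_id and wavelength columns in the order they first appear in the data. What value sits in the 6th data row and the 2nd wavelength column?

62.99

With rows sorted ascending by sample_id, row 6 is sample_id=S21. wavelength columns in first-appearance order: 450nm, 530nm, 660nm, 560nm; column 2 is 530nm.
Long rows with sample_id=S21, wavelength=530nm: min(72.23, 92.47, 62.99) = 62.99.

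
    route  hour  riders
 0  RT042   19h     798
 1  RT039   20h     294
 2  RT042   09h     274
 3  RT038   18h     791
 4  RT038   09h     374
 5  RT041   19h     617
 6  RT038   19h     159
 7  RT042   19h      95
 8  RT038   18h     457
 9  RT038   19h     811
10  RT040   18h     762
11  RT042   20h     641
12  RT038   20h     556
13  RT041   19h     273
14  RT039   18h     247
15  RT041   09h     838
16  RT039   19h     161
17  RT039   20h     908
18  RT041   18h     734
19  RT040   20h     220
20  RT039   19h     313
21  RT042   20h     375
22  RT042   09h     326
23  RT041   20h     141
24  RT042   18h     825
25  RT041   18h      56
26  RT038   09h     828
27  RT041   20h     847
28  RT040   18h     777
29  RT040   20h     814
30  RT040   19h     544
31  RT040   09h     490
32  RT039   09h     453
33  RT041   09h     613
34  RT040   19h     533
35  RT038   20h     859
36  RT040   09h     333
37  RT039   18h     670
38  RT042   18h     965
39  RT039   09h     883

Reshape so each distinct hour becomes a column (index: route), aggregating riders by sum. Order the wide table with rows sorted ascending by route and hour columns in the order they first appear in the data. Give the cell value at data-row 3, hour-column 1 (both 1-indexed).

With rows sorted ascending by route, row 3 is route=RT040. hour columns in first-appearance order: 19h, 20h, 09h, 18h; column 1 is 19h.
Long rows with route=RT040, hour=19h: 544 + 533 = 1077.

1077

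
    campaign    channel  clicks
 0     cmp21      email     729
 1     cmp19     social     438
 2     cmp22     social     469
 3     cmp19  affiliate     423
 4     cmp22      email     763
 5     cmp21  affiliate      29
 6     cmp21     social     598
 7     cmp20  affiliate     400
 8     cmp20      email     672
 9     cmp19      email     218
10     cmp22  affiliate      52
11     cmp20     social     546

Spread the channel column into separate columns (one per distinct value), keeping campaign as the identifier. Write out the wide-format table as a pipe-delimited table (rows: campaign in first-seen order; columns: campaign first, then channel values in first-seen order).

| campaign | email | social | affiliate |
| cmp21 | 729 | 598 | 29 |
| cmp19 | 218 | 438 | 423 |
| cmp22 | 763 | 469 | 52 |
| cmp20 | 672 | 546 | 400 |

Columns: campaign plus the 3 distinct channel values (email, social, affiliate).
For example, row cmp21 column email takes clicks=729 from the long row (cmp21, email).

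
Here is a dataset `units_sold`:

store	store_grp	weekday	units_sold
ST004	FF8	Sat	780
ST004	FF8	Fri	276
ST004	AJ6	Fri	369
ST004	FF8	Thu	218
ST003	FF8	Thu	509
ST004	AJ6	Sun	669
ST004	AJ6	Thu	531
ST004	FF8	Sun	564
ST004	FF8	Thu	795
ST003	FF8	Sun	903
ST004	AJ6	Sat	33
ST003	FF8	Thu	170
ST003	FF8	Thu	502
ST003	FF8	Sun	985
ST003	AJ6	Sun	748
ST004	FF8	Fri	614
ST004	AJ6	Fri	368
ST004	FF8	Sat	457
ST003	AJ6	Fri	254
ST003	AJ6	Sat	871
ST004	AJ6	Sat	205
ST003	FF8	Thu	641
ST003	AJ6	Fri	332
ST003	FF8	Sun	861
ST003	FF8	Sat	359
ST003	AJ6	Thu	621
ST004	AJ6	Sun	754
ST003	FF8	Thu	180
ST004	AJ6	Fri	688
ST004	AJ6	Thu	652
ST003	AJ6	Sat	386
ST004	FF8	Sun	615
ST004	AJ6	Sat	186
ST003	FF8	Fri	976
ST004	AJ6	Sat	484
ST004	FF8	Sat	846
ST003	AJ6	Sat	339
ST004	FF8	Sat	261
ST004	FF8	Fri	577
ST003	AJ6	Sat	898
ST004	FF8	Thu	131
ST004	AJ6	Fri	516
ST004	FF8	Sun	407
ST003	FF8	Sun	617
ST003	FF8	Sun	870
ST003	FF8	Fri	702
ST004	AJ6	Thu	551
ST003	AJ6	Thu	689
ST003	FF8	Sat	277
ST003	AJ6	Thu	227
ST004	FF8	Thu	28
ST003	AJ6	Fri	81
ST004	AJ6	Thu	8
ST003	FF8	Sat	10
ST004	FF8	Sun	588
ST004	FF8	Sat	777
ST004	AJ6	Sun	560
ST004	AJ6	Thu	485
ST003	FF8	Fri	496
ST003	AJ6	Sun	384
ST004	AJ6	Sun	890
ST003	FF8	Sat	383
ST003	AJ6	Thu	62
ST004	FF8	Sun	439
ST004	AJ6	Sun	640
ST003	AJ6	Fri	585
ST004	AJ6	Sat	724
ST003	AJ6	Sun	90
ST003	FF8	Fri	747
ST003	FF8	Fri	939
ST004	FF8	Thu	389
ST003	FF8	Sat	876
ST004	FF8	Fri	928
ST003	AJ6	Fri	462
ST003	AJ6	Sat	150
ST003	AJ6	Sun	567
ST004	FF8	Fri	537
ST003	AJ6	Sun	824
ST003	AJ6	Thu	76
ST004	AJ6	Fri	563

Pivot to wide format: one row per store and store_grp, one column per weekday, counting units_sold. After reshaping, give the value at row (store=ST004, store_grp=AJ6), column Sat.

Rows with store=ST004, store_grp=AJ6 and weekday=Sat: units_sold values are 33, 205, 186, 484, 724.
5 rows match — count = 5.

5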